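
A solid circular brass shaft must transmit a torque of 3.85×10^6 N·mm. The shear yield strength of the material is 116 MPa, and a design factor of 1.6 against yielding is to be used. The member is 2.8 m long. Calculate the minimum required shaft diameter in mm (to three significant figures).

d = 64.7 mm

Allowable shear stress τ_allow = 116/1.6 = 72.50 MPa.
For a solid shaft τ = 16T/(πd³), so d³ = 16T/(π τ_allow) = 16×3850000/(π×72.50) = 270500 mm³.
d = (270500)^(1/3) = 64.67 mm.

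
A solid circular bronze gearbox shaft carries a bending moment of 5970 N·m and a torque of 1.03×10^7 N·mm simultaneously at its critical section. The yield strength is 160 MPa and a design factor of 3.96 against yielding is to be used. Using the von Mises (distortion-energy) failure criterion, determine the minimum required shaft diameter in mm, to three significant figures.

σ_allow = σ_y/n = 160/3.96 = 40.40 MPa.
For a solid shaft σ_b = 32M/(πd³) and τ = 16T/(πd³), so the von Mises stress is σ' = (16/πd³)·√(4M²+3T²).
√(4M²+3T²) = √(4×(5.970×10^6)² + 3×(1.030×10^7)²) = 2.147×10^7 N·mm.
d³ = 16×2.147×10^7/(π×40.40) = 2.706×10^6 mm³.
d = 139.3 mm.

d = 139 mm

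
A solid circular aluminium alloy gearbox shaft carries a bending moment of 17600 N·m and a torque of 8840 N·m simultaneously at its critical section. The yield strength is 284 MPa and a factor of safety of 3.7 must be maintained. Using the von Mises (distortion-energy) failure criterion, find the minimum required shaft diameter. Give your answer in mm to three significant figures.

d = 137 mm

σ_allow = σ_y/n = 284/3.7 = 76.76 MPa.
For a solid shaft σ_b = 32M/(πd³) and τ = 16T/(πd³), so the von Mises stress is σ' = (16/πd³)·√(4M²+3T²).
√(4M²+3T²) = √(4×(1.760×10^7)² + 3×(8.840×10^6)²) = 3.839×10^7 N·mm.
d³ = 16×3.839×10^7/(π×76.76) = 2.547×10^6 mm³.
d = 136.6 mm.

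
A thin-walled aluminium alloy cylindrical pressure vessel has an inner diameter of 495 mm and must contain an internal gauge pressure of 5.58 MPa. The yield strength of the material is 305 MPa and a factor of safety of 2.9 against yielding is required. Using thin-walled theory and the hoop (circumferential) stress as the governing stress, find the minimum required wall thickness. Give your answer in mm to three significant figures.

σ_allow = 305/2.9 = 105.2 MPa.
Hoop stress σ_h = pD/(2t), so t = pD/(2σ_allow) = 5.58×495/(2×105.2) = 13.13 mm.

t = 13.1 mm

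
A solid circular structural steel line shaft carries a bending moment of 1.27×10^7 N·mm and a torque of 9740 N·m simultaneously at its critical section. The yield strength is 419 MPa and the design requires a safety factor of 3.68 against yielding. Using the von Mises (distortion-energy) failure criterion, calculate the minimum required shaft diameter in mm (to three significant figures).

σ_allow = σ_y/n = 419/3.68 = 113.9 MPa.
For a solid shaft σ_b = 32M/(πd³) and τ = 16T/(πd³), so the von Mises stress is σ' = (16/πd³)·√(4M²+3T²).
√(4M²+3T²) = √(4×(1.270×10^7)² + 3×(9.740×10^6)²) = 3.049×10^7 N·mm.
d³ = 16×3.049×10^7/(π×113.9) = 1.364×10^6 mm³.
d = 110.9 mm.

d = 111 mm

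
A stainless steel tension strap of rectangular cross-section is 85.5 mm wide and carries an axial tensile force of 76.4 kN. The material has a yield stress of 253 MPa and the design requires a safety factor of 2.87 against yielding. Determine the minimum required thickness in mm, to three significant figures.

σ_allow = 253/2.87 = 88.15 MPa.
Required area A = F/σ_allow = 76400/88.15 = 866.7 mm².
t = A/w = 866.7/85.5 = 10.14 mm.

t = 10.1 mm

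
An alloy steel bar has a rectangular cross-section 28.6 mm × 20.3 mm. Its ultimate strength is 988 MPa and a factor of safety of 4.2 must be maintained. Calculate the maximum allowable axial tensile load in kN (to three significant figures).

F_allow = 137 kN

σ_allow = 988/4.2 = 235.2 MPa.
A = 28.6×20.3 = 580.6 mm².
F_allow = σ_allow × A = 235.2×580.6 = 136600 N.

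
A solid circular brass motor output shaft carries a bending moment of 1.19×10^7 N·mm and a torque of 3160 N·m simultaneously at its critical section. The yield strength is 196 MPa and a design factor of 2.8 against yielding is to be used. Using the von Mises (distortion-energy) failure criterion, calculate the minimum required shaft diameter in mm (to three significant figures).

σ_allow = σ_y/n = 196/2.8 = 70.00 MPa.
For a solid shaft σ_b = 32M/(πd³) and τ = 16T/(πd³), so the von Mises stress is σ' = (16/πd³)·√(4M²+3T²).
√(4M²+3T²) = √(4×(1.190×10^7)² + 3×(3.160×10^6)²) = 2.442×10^7 N·mm.
d³ = 16×2.442×10^7/(π×70.00) = 1.777×10^6 mm³.
d = 121.1 mm.

d = 121 mm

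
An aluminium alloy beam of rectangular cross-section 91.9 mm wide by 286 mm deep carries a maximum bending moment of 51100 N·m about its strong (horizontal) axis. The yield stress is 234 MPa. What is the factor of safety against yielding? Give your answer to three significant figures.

n = 5.74

Section modulus S = bh²/6 = 91.9×286²/6 = 1.253×10^6 mm³.
σ = M/S = 5.1100×10^7/1.253×10^6 = 40.79 MPa.
n = 234/40.79 = 5.737.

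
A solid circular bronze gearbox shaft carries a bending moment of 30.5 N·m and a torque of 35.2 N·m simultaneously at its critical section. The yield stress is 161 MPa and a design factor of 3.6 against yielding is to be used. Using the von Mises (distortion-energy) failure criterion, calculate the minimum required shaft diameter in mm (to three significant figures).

σ_allow = σ_y/n = 161/3.6 = 44.72 MPa.
For a solid shaft σ_b = 32M/(πd³) and τ = 16T/(πd³), so the von Mises stress is σ' = (16/πd³)·√(4M²+3T²).
√(4M²+3T²) = √(4×(30500)² + 3×(35200)²) = 86240 N·mm.
d³ = 16×86240/(π×44.72) = 9822 mm³.
d = 21.42 mm.

d = 21.4 mm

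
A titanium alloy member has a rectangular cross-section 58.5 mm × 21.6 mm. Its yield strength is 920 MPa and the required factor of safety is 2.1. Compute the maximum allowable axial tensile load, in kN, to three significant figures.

σ_allow = 920/2.1 = 438.1 MPa.
A = 58.5×21.6 = 1264 mm².
F_allow = σ_allow × A = 438.1×1264 = 553600 N.

F_allow = 554 kN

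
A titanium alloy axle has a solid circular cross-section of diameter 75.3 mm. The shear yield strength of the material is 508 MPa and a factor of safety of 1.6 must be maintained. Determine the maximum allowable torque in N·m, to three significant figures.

τ_allow = 508/1.6 = 317.5 MPa.
For a solid shaft T_allow = τ_allow·πd³/16; πd³/16 = π×75.3³/16 = 83830 mm³.
T_allow = 317.5×83830 = 2.662×10^7 N·mm = 26620 N·m.

T_allow = 26600 N·m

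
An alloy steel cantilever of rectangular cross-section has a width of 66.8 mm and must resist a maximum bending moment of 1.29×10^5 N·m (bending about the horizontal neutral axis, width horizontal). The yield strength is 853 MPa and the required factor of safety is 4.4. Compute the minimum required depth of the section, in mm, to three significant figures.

h = 244 mm

σ_allow = 853/4.4 = 193.9 MPa.
For a rectangular section σ = 6M/(bh²), so h² = 6M/(b σ_allow) = 6×1.2900×10^8/(66.8×193.9) = 59770 mm².
h = 244.5 mm.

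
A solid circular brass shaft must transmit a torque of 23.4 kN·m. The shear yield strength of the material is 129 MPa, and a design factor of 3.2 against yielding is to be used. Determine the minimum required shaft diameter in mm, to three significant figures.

d = 144 mm

Allowable shear stress τ_allow = 129/3.2 = 40.31 MPa.
For a solid shaft τ = 16T/(πd³), so d³ = 16T/(π τ_allow) = 16×2.3400×10^7/(π×40.31) = 2.956×10^6 mm³.
d = (2.956×10^6)^(1/3) = 143.5 mm.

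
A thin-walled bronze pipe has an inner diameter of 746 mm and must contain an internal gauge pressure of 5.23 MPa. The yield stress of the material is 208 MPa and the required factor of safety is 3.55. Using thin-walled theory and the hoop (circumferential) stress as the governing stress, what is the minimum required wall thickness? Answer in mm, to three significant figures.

σ_allow = 208/3.55 = 58.59 MPa.
Hoop stress σ_h = pD/(2t), so t = pD/(2σ_allow) = 5.23×746/(2×58.59) = 33.29 mm.

t = 33.3 mm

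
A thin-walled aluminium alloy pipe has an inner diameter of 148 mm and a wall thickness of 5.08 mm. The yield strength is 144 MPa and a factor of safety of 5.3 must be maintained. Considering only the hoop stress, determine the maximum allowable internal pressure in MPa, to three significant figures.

p_allow = 1.87 MPa

σ_allow = 144/5.3 = 27.17 MPa.
σ_h = pD/(2t) → p_allow = 2σ_allow t/D = 2×27.17×5.08/148 = 1.865 MPa.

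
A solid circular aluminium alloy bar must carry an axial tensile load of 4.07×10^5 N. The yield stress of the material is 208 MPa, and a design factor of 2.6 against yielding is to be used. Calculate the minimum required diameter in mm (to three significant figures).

Allowable stress σ_allow = 208/2.6 = 80.00 MPa.
Required area A = F/σ_allow = 407000/80.00 = 5088 mm².
A = πd²/4 → d = √(4A/π) = 80.48 mm.

d = 80.5 mm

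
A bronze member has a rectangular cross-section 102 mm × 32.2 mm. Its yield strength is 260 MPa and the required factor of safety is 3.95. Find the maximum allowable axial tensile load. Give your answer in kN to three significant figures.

F_allow = 216 kN

σ_allow = 260/3.95 = 65.82 MPa.
A = 102×32.2 = 3284 mm².
F_allow = σ_allow × A = 65.82×3284 = 216200 N.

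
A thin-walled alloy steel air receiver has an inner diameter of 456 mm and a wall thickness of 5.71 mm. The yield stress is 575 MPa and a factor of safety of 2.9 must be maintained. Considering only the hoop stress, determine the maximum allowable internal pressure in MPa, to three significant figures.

σ_allow = 575/2.9 = 198.3 MPa.
σ_h = pD/(2t) → p_allow = 2σ_allow t/D = 2×198.3×5.71/456 = 4.966 MPa.

p_allow = 4.97 MPa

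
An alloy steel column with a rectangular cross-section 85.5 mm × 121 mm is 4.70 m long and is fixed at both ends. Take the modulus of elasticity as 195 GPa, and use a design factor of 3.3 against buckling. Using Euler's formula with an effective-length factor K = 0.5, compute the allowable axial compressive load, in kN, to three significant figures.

Buckling occurs about the weak axis: I_min = h·b³/12 = 121×85.5³/12 = 6.302×10^6 mm⁴ (b = 85.5 mm is the smaller dimension).
Effective length L_e = KL = 0.5×4.70 m = 2350 mm.
Euler critical load P_cr = π²EI/L_e² = π²×195000×6.302×10^6/2350² = 2.196×10^6 N.
P_allow = P_cr/n = 2.196×10^6/3.3 = 665600 N.

P_allow = 666 kN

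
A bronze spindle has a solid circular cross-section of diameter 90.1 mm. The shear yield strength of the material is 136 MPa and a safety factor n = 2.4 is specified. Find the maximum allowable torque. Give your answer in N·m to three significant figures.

T_allow = 8140 N·m

τ_allow = 136/2.4 = 56.67 MPa.
For a solid shaft T_allow = τ_allow·πd³/16; πd³/16 = π×90.1³/16 = 143600 mm³.
T_allow = 56.67×143600 = 8.138×10^6 N·mm = 8138 N·m.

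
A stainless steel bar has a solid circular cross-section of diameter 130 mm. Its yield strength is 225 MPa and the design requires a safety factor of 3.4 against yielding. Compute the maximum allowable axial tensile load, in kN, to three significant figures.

F_allow = 878 kN

σ_allow = 225/3.4 = 66.18 MPa.
A = πd²/4 = π×130²/4 = 13270 mm².
F_allow = σ_allow × A = 66.18×13270 = 878400 N.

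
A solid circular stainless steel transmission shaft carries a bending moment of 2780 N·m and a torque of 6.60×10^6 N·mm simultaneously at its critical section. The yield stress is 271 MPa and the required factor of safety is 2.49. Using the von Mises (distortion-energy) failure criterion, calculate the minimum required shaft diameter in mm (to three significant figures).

d = 84.1 mm

σ_allow = σ_y/n = 271/2.49 = 108.8 MPa.
For a solid shaft σ_b = 32M/(πd³) and τ = 16T/(πd³), so the von Mises stress is σ' = (16/πd³)·√(4M²+3T²).
√(4M²+3T²) = √(4×(2.780×10^6)² + 3×(6.600×10^6)²) = 1.271×10^7 N·mm.
d³ = 16×1.271×10^7/(π×108.8) = 594900 mm³.
d = 84.10 mm.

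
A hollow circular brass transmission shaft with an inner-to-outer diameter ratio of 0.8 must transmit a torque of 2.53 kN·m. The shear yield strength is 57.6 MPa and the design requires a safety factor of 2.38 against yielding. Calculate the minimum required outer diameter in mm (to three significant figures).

τ_allow = 57.6/2.38 = 24.20 MPa.
For a hollow shaft τ = 16T/[πd_o³(1−k⁴)] with k = 0.8, so 1−k⁴ = 0.5904.
d_o³ = 16T/[π τ_allow (1−k⁴)] = 16×2530000/(π×24.20×0.5904) = 901800 mm³.
d_o = 96.61 mm.

d_o = 96.6 mm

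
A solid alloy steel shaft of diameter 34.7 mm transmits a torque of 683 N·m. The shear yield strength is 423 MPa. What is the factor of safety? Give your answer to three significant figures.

n = 5.08

τ = 16T/(πd³) = 16×683000/(π×34.7³) = 83.25 MPa.
n = τ_limit/τ = 423/83.25 = 5.081.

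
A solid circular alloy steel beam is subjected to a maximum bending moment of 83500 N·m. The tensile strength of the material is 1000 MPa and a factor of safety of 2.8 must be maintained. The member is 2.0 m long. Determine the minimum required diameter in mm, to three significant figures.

d = 134 mm

σ_allow = 1000/2.8 = 357.1 MPa.
For a solid circular section σ = 32M/(πd³), so d³ = 32M/(π σ_allow) = 32×8.3500×10^7/(π×357.1) = 2.381×10^6 mm³.
d = 133.5 mm.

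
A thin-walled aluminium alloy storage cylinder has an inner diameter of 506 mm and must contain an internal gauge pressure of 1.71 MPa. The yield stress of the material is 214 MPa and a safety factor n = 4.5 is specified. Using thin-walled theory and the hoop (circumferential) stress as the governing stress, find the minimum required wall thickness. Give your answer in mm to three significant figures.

t = 9.10 mm

σ_allow = 214/4.5 = 47.56 MPa.
Hoop stress σ_h = pD/(2t), so t = pD/(2σ_allow) = 1.71×506/(2×47.56) = 9.097 mm.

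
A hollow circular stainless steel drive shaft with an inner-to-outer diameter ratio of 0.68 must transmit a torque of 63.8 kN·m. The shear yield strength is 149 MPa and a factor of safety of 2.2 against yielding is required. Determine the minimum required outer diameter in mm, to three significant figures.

d_o = 183 mm

τ_allow = 149/2.2 = 67.73 MPa.
For a hollow shaft τ = 16T/[πd_o³(1−k⁴)] with k = 0.68, so 1−k⁴ = 0.7862.
d_o³ = 16T/[π τ_allow (1−k⁴)] = 16×6.3800×10^7/(π×67.73×0.7862) = 6.102×10^6 mm³.
d_o = 182.7 mm.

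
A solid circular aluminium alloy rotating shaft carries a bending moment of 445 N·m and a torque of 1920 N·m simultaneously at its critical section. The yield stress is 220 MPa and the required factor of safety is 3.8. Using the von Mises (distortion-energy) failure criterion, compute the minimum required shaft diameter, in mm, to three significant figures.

d = 67.2 mm

σ_allow = σ_y/n = 220/3.8 = 57.89 MPa.
For a solid shaft σ_b = 32M/(πd³) and τ = 16T/(πd³), so the von Mises stress is σ' = (16/πd³)·√(4M²+3T²).
√(4M²+3T²) = √(4×(445000)² + 3×(1.920×10^6)²) = 3.443×10^6 N·mm.
d³ = 16×3.443×10^6/(π×57.89) = 302800 mm³.
d = 67.15 mm.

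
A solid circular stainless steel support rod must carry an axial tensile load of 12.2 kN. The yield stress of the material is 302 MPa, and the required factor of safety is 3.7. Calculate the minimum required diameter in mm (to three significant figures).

d = 13.8 mm

Allowable stress σ_allow = 302/3.7 = 81.62 MPa.
Required area A = F/σ_allow = 12200/81.62 = 149.5 mm².
A = πd²/4 → d = √(4A/π) = 13.80 mm.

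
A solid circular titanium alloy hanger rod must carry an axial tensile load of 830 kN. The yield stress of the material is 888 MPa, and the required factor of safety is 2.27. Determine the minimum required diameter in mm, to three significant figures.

Allowable stress σ_allow = 888/2.27 = 391.2 MPa.
Required area A = F/σ_allow = 830000/391.2 = 2122 mm².
A = πd²/4 → d = √(4A/π) = 51.98 mm.

d = 52.0 mm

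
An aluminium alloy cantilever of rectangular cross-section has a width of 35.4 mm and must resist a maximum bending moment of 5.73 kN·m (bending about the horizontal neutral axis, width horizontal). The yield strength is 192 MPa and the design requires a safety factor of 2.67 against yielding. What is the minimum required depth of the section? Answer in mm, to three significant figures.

h = 116 mm

σ_allow = 192/2.67 = 71.91 MPa.
For a rectangular section σ = 6M/(bh²), so h² = 6M/(b σ_allow) = 6×5730000/(35.4×71.91) = 13510 mm².
h = 116.2 mm.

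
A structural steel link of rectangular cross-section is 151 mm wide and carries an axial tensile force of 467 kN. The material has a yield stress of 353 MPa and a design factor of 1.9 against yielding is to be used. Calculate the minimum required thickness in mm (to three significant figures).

σ_allow = 353/1.9 = 185.8 MPa.
Required area A = F/σ_allow = 467000/185.8 = 2514 mm².
t = A/w = 2514/151 = 16.65 mm.

t = 16.6 mm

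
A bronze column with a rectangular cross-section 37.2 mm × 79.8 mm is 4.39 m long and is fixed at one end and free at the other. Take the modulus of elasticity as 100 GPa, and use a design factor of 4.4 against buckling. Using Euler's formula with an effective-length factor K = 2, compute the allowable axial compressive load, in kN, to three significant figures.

Buckling occurs about the weak axis: I_min = h·b³/12 = 79.8×37.2³/12 = 342300 mm⁴ (b = 37.2 mm is the smaller dimension).
Effective length L_e = KL = 2×4.39 m = 8780 mm.
Euler critical load P_cr = π²EI/L_e² = π²×100000×342300/8780² = 4383 N.
P_allow = P_cr/n = 4383/4.4 = 996.1 N.

P_allow = 0.996 kN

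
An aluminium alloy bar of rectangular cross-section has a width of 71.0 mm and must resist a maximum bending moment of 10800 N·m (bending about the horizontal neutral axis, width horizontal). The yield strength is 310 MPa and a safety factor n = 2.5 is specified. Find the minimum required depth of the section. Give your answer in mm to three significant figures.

σ_allow = 310/2.5 = 124.0 MPa.
For a rectangular section σ = 6M/(bh²), so h² = 6M/(b σ_allow) = 6×1.0800×10^7/(71.0×124.0) = 7360 mm².
h = 85.79 mm.

h = 85.8 mm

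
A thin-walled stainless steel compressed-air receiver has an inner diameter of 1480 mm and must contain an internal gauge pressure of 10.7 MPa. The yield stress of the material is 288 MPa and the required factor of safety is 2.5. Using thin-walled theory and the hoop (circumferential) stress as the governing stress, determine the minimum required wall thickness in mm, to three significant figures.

t = 68.7 mm

σ_allow = 288/2.5 = 115.2 MPa.
Hoop stress σ_h = pD/(2t), so t = pD/(2σ_allow) = 10.7×1480/(2×115.2) = 68.73 mm.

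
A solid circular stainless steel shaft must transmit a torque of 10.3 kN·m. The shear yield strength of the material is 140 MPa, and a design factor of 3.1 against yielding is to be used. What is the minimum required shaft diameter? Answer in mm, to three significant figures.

Allowable shear stress τ_allow = 140/3.1 = 45.16 MPa.
For a solid shaft τ = 16T/(πd³), so d³ = 16T/(π τ_allow) = 16×1.0300×10^7/(π×45.16) = 1.162×10^6 mm³.
d = (1.162×10^6)^(1/3) = 105.1 mm.

d = 105 mm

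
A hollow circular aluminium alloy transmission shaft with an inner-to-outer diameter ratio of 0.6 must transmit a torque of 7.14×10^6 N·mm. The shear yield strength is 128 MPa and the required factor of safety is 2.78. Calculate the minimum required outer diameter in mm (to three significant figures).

τ_allow = 128/2.78 = 46.04 MPa.
For a hollow shaft τ = 16T/[πd_o³(1−k⁴)] with k = 0.6, so 1−k⁴ = 0.8704.
d_o³ = 16T/[π τ_allow (1−k⁴)] = 16×7140000/(π×46.04×0.8704) = 907400 mm³.
d_o = 96.81 mm.

d_o = 96.8 mm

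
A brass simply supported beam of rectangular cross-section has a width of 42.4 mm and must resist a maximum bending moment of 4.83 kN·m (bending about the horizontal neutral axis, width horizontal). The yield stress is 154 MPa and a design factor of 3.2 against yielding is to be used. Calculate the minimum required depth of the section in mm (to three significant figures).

σ_allow = 154/3.2 = 48.12 MPa.
For a rectangular section σ = 6M/(bh²), so h² = 6M/(b σ_allow) = 6×4830000/(42.4×48.12) = 14200 mm².
h = 119.2 mm.

h = 119 mm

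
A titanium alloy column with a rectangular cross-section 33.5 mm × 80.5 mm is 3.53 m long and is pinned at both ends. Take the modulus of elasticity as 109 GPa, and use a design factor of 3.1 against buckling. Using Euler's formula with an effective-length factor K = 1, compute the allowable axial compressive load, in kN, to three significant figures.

Buckling occurs about the weak axis: I_min = h·b³/12 = 80.5×33.5³/12 = 252200 mm⁴ (b = 33.5 mm is the smaller dimension).
Effective length L_e = KL = 1×3.53 m = 3530 mm.
Euler critical load P_cr = π²EI/L_e² = π²×109000×252200/3530² = 21770 N.
P_allow = P_cr/n = 21770/3.1 = 7024 N.

P_allow = 7.02 kN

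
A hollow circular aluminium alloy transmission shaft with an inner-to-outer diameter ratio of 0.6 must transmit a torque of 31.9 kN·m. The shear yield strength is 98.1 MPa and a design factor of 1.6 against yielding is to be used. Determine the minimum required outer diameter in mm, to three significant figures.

τ_allow = 98.1/1.6 = 61.31 MPa.
For a hollow shaft τ = 16T/[πd_o³(1−k⁴)] with k = 0.6, so 1−k⁴ = 0.8704.
d_o³ = 16T/[π τ_allow (1−k⁴)] = 16×3.1900×10^7/(π×61.31×0.8704) = 3.044×10^6 mm³.
d_o = 144.9 mm.

d_o = 145 mm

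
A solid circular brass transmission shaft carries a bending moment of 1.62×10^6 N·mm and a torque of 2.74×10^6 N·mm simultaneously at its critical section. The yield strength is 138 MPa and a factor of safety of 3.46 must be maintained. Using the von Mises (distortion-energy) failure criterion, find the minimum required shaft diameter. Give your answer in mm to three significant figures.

σ_allow = σ_y/n = 138/3.46 = 39.88 MPa.
For a solid shaft σ_b = 32M/(πd³) and τ = 16T/(πd³), so the von Mises stress is σ' = (16/πd³)·√(4M²+3T²).
√(4M²+3T²) = √(4×(1.620×10^6)² + 3×(2.740×10^6)²) = 5.746×10^6 N·mm.
d³ = 16×5.746×10^6/(π×39.88) = 733800 mm³.
d = 90.20 mm.

d = 90.2 mm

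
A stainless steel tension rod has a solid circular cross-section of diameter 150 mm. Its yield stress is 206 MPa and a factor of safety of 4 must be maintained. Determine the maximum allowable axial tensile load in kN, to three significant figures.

σ_allow = 206/4 = 51.50 MPa.
A = πd²/4 = π×150²/4 = 17670 mm².
F_allow = σ_allow × A = 51.50×17670 = 910100 N.

F_allow = 910 kN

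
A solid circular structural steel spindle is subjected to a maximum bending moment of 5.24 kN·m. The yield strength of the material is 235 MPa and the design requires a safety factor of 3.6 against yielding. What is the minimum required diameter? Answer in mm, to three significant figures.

d = 93.5 mm

σ_allow = 235/3.6 = 65.28 MPa.
For a solid circular section σ = 32M/(πd³), so d³ = 32M/(π σ_allow) = 32×5240000/(π×65.28) = 817600 mm³.
d = 93.51 mm.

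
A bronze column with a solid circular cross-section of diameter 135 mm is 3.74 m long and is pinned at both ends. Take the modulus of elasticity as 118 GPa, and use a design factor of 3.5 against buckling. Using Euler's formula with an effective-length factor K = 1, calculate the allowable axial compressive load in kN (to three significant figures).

I = πd⁴/64 = π×135⁴/64 = 1.630×10^7 mm⁴.
Effective length L_e = KL = 1×3.74 m = 3740 mm.
Euler critical load P_cr = π²EI/L_e² = π²×118000×1.630×10^7/3740² = 1.358×10^6 N.
P_allow = P_cr/n = 1.358×10^6/3.5 = 387900 N.

P_allow = 388 kN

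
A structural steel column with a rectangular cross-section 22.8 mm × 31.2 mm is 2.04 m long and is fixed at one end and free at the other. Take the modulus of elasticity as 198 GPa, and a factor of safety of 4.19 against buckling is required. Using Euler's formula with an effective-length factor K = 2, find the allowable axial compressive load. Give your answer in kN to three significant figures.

Buckling occurs about the weak axis: I_min = h·b³/12 = 31.2×22.8³/12 = 30820 mm⁴ (b = 22.8 mm is the smaller dimension).
Effective length L_e = KL = 2×2.04 m = 4080 mm.
Euler critical load P_cr = π²EI/L_e² = π²×198000×30820/4080² = 3618 N.
P_allow = P_cr/n = 3618/4.19 = 863.4 N.

P_allow = 0.863 kN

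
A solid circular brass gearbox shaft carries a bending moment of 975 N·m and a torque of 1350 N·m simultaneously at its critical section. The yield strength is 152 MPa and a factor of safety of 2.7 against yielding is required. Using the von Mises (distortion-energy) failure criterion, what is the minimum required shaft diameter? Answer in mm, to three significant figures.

σ_allow = σ_y/n = 152/2.7 = 56.30 MPa.
For a solid shaft σ_b = 32M/(πd³) and τ = 16T/(πd³), so the von Mises stress is σ' = (16/πd³)·√(4M²+3T²).
√(4M²+3T²) = √(4×(975000)² + 3×(1.350×10^6)²) = 3.045×10^6 N·mm.
d³ = 16×3.045×10^6/(π×56.30) = 275400 mm³.
d = 65.06 mm.

d = 65.1 mm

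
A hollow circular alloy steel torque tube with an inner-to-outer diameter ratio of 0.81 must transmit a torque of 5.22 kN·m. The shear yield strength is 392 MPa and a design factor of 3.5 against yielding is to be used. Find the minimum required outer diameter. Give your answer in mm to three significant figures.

τ_allow = 392/3.5 = 112.0 MPa.
For a hollow shaft τ = 16T/[πd_o³(1−k⁴)] with k = 0.81, so 1−k⁴ = 0.5695.
d_o³ = 16T/[π τ_allow (1−k⁴)] = 16×5220000/(π×112.0×0.5695) = 416800 mm³.
d_o = 74.70 mm.

d_o = 74.7 mm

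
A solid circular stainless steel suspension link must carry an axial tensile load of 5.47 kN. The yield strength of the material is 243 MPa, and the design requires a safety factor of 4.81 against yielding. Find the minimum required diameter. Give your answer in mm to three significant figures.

d = 11.7 mm

Allowable stress σ_allow = 243/4.81 = 50.52 MPa.
Required area A = F/σ_allow = 5470.0/50.52 = 108.3 mm².
A = πd²/4 → d = √(4A/π) = 11.74 mm.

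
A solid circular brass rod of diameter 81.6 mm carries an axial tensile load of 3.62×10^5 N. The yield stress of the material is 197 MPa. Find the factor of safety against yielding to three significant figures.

A = πd²/4 = 5230 mm².
σ = F/A = 362000/5230 = 69.22 MPa.
n = 197/69.22 = 2.846.

n = 2.85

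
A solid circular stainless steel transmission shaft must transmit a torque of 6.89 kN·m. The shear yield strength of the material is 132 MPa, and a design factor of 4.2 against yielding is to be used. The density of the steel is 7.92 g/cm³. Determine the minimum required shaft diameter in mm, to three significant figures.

d = 104 mm

Allowable shear stress τ_allow = 132/4.2 = 31.43 MPa.
For a solid shaft τ = 16T/(πd³), so d³ = 16T/(π τ_allow) = 16×6890000/(π×31.43) = 1.117×10^6 mm³.
d = (1.117×10^6)^(1/3) = 103.7 mm.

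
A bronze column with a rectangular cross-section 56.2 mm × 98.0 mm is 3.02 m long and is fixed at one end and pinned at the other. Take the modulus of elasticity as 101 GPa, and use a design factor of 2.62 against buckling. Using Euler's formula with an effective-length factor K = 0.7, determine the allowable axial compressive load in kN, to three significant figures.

Buckling occurs about the weak axis: I_min = h·b³/12 = 98.0×56.2³/12 = 1.450×10^6 mm⁴ (b = 56.2 mm is the smaller dimension).
Effective length L_e = KL = 0.7×3.02 m = 2114 mm.
Euler critical load P_cr = π²EI/L_e² = π²×101000×1.450×10^6/2114² = 323300 N.
P_allow = P_cr/n = 323300/2.62 = 123400 N.

P_allow = 123 kN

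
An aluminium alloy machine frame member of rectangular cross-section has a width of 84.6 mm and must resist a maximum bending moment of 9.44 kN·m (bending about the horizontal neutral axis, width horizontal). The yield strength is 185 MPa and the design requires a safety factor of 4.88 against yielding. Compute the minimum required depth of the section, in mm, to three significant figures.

h = 133 mm

σ_allow = 185/4.88 = 37.91 MPa.
For a rectangular section σ = 6M/(bh²), so h² = 6M/(b σ_allow) = 6×9440000/(84.6×37.91) = 17660 mm².
h = 132.9 mm.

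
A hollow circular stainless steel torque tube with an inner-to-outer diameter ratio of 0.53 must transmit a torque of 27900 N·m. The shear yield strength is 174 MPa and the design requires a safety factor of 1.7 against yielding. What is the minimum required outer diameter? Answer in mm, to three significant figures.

τ_allow = 174/1.7 = 102.4 MPa.
For a hollow shaft τ = 16T/[πd_o³(1−k⁴)] with k = 0.53, so 1−k⁴ = 0.9211.
d_o³ = 16T/[π τ_allow (1−k⁴)] = 16×2.7900×10^7/(π×102.4×0.9211) = 1.507×10^6 mm³.
d_o = 114.7 mm.

d_o = 115 mm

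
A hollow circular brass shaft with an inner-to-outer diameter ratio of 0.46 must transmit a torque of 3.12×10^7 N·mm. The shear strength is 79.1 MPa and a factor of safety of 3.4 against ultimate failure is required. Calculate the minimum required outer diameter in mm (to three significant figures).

d_o = 193 mm

τ_allow = 79.1/3.4 = 23.26 MPa.
For a hollow shaft τ = 16T/[πd_o³(1−k⁴)] with k = 0.46, so 1−k⁴ = 0.9552.
d_o³ = 16T/[π τ_allow (1−k⁴)] = 16×3.1200×10^7/(π×23.26×0.9552) = 7.150×10^6 mm³.
d_o = 192.7 mm.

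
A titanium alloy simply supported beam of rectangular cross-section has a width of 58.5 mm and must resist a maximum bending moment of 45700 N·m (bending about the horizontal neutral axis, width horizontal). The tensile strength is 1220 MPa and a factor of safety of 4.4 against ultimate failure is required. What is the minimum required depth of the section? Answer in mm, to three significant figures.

σ_allow = 1220/4.4 = 277.3 MPa.
For a rectangular section σ = 6M/(bh²), so h² = 6M/(b σ_allow) = 6×4.5700×10^7/(58.5×277.3) = 16900 mm².
h = 130.0 mm.

h = 130 mm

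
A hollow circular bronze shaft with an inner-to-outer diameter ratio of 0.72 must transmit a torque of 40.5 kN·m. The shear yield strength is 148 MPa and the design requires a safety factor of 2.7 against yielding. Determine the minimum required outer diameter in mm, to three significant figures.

τ_allow = 148/2.7 = 54.81 MPa.
For a hollow shaft τ = 16T/[πd_o³(1−k⁴)] with k = 0.72, so 1−k⁴ = 0.7313.
d_o³ = 16T/[π τ_allow (1−k⁴)] = 16×4.0500×10^7/(π×54.81×0.7313) = 5.146×10^6 mm³.
d_o = 172.6 mm.

d_o = 173 mm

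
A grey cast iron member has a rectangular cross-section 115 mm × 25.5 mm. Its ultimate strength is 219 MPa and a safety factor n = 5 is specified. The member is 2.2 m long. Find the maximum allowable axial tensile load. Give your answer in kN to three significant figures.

σ_allow = 219/5 = 43.80 MPa.
A = 115×25.5 = 2932 mm².
F_allow = σ_allow × A = 43.80×2932 = 128400 N.

F_allow = 128 kN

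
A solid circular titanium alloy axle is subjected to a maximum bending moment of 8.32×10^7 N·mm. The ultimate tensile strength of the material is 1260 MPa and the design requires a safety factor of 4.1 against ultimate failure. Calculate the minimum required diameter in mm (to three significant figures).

σ_allow = 1260/4.1 = 307.3 MPa.
For a solid circular section σ = 32M/(πd³), so d³ = 32M/(π σ_allow) = 32×8.3200×10^7/(π×307.3) = 2.758×10^6 mm³.
d = 140.2 mm.

d = 140 mm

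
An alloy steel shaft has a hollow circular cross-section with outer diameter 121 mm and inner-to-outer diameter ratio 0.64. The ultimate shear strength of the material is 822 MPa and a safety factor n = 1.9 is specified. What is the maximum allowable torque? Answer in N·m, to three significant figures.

τ_allow = 822/1.9 = 432.6 MPa.
For a hollow shaft T_allow = τ_allow·πd_o³(1−k⁴)/16 with 1−k⁴ = 0.8322, so πd_o³(1−k⁴)/16 = 289500 mm³.
T_allow = 432.6×289500 = 1.252×10^8 N·mm = 125200 N·m.

T_allow = 1.25×10^5 N·m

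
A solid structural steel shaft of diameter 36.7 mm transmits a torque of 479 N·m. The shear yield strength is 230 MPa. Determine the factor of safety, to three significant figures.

τ = 16T/(πd³) = 16×479000/(π×36.7³) = 49.35 MPa.
n = τ_limit/τ = 230/49.35 = 4.660.

n = 4.66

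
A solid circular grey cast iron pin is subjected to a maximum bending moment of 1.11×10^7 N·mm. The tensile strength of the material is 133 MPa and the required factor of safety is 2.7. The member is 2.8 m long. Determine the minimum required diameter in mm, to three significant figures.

σ_allow = 133/2.7 = 49.26 MPa.
For a solid circular section σ = 32M/(πd³), so d³ = 32M/(π σ_allow) = 32×1.1100×10^7/(π×49.26) = 2.295×10^6 mm³.
d = 131.9 mm.

d = 132 mm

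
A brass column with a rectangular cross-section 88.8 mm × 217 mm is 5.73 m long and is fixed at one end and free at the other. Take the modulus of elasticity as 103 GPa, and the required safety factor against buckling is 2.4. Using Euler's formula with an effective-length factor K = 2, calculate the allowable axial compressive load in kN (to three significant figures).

P_allow = 40.8 kN

Buckling occurs about the weak axis: I_min = h·b³/12 = 217×88.8³/12 = 1.266×10^7 mm⁴ (b = 88.8 mm is the smaller dimension).
Effective length L_e = KL = 2×5.73 m = 11460 mm.
Euler critical load P_cr = π²EI/L_e² = π²×103000×1.266×10^7/11460² = 98010 N.
P_allow = P_cr/n = 98010/2.4 = 40840 N.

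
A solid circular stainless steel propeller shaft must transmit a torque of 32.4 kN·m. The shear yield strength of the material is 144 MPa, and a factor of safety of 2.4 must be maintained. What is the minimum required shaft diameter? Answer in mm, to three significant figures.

Allowable shear stress τ_allow = 144/2.4 = 60.00 MPa.
For a solid shaft τ = 16T/(πd³), so d³ = 16T/(π τ_allow) = 16×3.2400×10^7/(π×60.00) = 2.750×10^6 mm³.
d = (2.750×10^6)^(1/3) = 140.1 mm.

d = 140 mm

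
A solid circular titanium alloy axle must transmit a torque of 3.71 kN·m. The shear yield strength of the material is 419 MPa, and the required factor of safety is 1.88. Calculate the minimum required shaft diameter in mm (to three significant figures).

d = 43.9 mm

Allowable shear stress τ_allow = 419/1.88 = 222.9 MPa.
For a solid shaft τ = 16T/(πd³), so d³ = 16T/(π τ_allow) = 16×3710000/(π×222.9) = 84780 mm³.
d = (84780)^(1/3) = 43.93 mm.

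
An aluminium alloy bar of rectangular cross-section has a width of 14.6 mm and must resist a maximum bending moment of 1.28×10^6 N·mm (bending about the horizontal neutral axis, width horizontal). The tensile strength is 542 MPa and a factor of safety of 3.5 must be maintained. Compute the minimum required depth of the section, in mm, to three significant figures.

h = 58.3 mm

σ_allow = 542/3.5 = 154.9 MPa.
For a rectangular section σ = 6M/(bh²), so h² = 6M/(b σ_allow) = 6×1280000/(14.6×154.9) = 3397 mm².
h = 58.28 mm.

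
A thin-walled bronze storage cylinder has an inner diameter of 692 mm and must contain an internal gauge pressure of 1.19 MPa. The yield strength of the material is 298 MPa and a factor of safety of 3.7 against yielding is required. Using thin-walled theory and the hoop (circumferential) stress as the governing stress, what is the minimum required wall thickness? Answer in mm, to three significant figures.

t = 5.11 mm

σ_allow = 298/3.7 = 80.54 MPa.
Hoop stress σ_h = pD/(2t), so t = pD/(2σ_allow) = 1.19×692/(2×80.54) = 5.112 mm.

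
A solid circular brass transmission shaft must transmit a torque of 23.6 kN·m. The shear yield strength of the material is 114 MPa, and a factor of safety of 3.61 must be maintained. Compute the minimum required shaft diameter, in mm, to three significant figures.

Allowable shear stress τ_allow = 114/3.61 = 31.58 MPa.
For a solid shaft τ = 16T/(πd³), so d³ = 16T/(π τ_allow) = 16×2.3600×10^7/(π×31.58) = 3.806×10^6 mm³.
d = (3.806×10^6)^(1/3) = 156.1 mm.

d = 156 mm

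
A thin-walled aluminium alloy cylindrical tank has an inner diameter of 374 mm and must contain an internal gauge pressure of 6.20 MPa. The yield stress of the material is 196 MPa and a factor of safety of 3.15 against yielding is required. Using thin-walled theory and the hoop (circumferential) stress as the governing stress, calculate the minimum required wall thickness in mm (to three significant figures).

t = 18.6 mm

σ_allow = 196/3.15 = 62.22 MPa.
Hoop stress σ_h = pD/(2t), so t = pD/(2σ_allow) = 6.20×374/(2×62.22) = 18.63 mm.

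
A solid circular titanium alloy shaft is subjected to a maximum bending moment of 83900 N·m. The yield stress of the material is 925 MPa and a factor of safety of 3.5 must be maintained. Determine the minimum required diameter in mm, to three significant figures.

σ_allow = 925/3.5 = 264.3 MPa.
For a solid circular section σ = 32M/(πd³), so d³ = 32M/(π σ_allow) = 32×8.3900×10^7/(π×264.3) = 3.234×10^6 mm³.
d = 147.9 mm.

d = 148 mm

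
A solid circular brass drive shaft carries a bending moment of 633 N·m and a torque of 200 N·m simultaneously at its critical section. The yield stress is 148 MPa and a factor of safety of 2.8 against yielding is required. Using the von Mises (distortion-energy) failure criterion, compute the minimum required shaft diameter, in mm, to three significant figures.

d = 50.2 mm

σ_allow = σ_y/n = 148/2.8 = 52.86 MPa.
For a solid shaft σ_b = 32M/(πd³) and τ = 16T/(πd³), so the von Mises stress is σ' = (16/πd³)·√(4M²+3T²).
√(4M²+3T²) = √(4×(633000)² + 3×(200000)²) = 1.313×10^6 N·mm.
d³ = 16×1.313×10^6/(π×52.86) = 126500 mm³.
d = 50.19 mm.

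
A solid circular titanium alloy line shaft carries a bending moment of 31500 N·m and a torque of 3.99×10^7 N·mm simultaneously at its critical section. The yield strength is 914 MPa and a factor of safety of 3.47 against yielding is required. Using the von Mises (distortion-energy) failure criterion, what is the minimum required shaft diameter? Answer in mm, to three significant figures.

d = 122 mm

σ_allow = σ_y/n = 914/3.47 = 263.4 MPa.
For a solid shaft σ_b = 32M/(πd³) and τ = 16T/(πd³), so the von Mises stress is σ' = (16/πd³)·√(4M²+3T²).
√(4M²+3T²) = √(4×(3.150×10^7)² + 3×(3.990×10^7)²) = 9.351×10^7 N·mm.
d³ = 16×9.351×10^7/(π×263.4) = 1.808×10^6 mm³.
d = 121.8 mm.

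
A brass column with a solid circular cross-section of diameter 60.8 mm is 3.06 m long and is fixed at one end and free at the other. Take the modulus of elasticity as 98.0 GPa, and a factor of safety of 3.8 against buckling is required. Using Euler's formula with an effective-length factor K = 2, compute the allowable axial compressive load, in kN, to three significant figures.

P_allow = 4.56 kN

I = πd⁴/64 = π×60.8⁴/64 = 670800 mm⁴.
Effective length L_e = KL = 2×3.06 m = 6120 mm.
Euler critical load P_cr = π²EI/L_e² = π²×98000×670800/6120² = 17320 N.
P_allow = P_cr/n = 17320/3.8 = 4559 N.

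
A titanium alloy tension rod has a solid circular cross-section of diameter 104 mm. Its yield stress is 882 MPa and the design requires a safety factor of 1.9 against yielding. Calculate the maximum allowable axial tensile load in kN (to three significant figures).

F_allow = 3940 kN

σ_allow = 882/1.9 = 464.2 MPa.
A = πd²/4 = π×104²/4 = 8495 mm².
F_allow = σ_allow × A = 464.2×8495 = 3.943×10^6 N.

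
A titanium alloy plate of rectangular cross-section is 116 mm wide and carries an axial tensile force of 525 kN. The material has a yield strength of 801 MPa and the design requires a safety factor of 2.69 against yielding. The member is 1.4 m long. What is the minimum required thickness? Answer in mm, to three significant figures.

t = 15.2 mm

σ_allow = 801/2.69 = 297.8 MPa.
Required area A = F/σ_allow = 525000/297.8 = 1763 mm².
t = A/w = 1763/116 = 15.20 mm.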